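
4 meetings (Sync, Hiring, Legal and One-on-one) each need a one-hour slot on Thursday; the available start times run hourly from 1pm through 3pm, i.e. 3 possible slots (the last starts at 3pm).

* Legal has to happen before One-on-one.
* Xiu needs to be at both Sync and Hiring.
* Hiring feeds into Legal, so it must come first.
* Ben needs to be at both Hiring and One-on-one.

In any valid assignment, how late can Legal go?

2pm

Precedence pushes Legal to at least 2pm; downstream work caps Legal at 2pm.
Legal at 2pm is achievable: Legal -> 2pm; Sync -> 2pm; Hiring -> 1pm; One-on-one -> 3pm.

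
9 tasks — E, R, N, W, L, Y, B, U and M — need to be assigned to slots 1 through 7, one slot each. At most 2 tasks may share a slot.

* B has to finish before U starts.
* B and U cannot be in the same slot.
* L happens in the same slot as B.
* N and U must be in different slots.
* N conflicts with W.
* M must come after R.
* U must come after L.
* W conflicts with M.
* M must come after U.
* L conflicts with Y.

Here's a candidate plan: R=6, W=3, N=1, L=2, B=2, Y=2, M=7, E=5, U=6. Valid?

N conflicts with W — holds.
N and U must be in different slots — holds.
M must come after R — holds.
B has to finish before U starts — holds.
M must come after U — holds.
B and U cannot be in the same slot — holds.
L conflicts with Y — violated.
L happens in the same slot as B — holds.
W conflicts with M — holds.
At most 2 tasks may share a slot — violated.
U must come after L — holds.

No. L conflicts with Y is not satisfied.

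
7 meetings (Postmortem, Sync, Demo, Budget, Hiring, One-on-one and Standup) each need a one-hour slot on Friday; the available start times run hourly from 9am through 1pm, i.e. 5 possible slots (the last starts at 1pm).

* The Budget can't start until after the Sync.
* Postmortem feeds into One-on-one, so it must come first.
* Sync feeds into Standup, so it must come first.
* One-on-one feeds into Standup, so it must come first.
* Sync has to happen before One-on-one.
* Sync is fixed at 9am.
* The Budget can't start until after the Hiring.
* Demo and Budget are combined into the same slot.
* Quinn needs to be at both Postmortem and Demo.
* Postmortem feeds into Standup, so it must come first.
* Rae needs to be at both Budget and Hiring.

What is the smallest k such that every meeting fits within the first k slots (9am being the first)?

3

The precedence chain requires at least 3 distinct slots.
3 works (last occupied slot: 11am): for example Sync -> 9am, Standup -> 11am, Postmortem -> 9am, Budget -> 10am, Hiring -> 9am, One-on-one -> 10am, Demo -> 10am.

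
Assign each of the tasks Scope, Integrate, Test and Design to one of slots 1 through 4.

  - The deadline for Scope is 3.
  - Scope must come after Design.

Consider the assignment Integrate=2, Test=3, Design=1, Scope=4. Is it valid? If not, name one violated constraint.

Invalid. The deadline for Scope is 3.

Scope must come after Design — holds.
The deadline for Scope is 3 — violated.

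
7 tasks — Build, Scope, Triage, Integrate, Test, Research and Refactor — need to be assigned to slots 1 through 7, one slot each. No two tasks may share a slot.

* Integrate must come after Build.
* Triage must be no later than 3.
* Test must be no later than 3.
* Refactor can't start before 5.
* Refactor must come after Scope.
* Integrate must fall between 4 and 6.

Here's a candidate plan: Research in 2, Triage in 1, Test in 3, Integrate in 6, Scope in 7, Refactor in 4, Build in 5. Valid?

Invalid. Refactor must come after Scope.

Refactor can't start before 5 — violated.
Triage must be no later than 3 — holds.
Refactor must come after Scope — violated.
Integrate must come after Build — holds.
Integrate must fall between 4 and 6 — holds.
No two tasks may share a slot — holds.
Test must be no later than 3 — holds.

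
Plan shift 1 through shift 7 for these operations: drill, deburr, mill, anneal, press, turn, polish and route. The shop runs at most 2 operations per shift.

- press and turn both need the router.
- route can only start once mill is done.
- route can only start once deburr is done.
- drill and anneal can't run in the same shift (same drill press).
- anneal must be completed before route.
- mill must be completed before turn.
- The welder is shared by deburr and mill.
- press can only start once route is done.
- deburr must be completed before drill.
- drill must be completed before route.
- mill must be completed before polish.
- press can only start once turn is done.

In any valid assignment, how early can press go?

shift 4

Precedence pushes press to at least shift 4.
press at shift 4 is achievable: press -> shift 4, deburr -> shift 1, polish -> shift 4, route -> shift 3, anneal -> shift 1, mill -> shift 2, turn -> shift 3, drill -> shift 2.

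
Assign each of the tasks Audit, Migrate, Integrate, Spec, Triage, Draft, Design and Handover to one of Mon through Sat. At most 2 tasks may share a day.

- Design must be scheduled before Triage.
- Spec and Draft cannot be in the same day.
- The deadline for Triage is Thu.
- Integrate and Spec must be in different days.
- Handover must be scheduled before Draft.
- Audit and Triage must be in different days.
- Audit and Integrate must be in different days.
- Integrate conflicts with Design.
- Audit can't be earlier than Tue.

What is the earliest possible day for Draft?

Precedence pushes Draft to at least Tue.
Draft at Tue is achievable: Triage=Tue, Migrate=Wed, Handover=Mon, Design=Mon, Draft=Tue, Audit=Wed, Integrate=Thu, Spec=Fri.

Tue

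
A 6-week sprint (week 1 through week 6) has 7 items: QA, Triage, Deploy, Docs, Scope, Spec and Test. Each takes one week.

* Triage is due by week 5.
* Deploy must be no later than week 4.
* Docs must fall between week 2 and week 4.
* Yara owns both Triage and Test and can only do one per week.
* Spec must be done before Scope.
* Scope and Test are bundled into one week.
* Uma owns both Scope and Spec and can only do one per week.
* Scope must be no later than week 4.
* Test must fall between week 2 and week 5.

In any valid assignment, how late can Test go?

week 4

Test is available from week 2; Test's own window allows nothing later than week 5; Test must be in the same week as Scope, which can't be after week 4, so Test is at most week 4.
Test at week 4 is achievable: Docs in week 2, Scope in week 4, Deploy in week 1, QA in week 1, Triage in week 1, Spec in week 1, Test in week 4.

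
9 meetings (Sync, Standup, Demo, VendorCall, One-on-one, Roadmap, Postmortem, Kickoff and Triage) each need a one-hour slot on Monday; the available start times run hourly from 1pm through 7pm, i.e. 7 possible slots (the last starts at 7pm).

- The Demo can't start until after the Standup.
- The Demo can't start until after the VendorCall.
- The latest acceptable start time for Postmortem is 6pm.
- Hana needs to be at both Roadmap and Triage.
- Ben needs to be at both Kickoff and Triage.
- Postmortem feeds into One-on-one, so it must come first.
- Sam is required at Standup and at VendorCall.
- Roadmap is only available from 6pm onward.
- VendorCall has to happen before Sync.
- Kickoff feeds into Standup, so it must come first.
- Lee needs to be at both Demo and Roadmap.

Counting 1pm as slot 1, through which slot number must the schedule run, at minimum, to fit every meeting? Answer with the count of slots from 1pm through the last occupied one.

The precedence chain requires at least 3 distinct slots.
Roadmap can't be placed before 6pm — that is slot 6 counting from 1pm — so the schedule must run through at least 6 slots.
6 works (last occupied slot: 6pm): for example Roadmap -> 6pm, Sync -> 2pm, Demo -> 3pm, Postmortem -> 1pm, Kickoff -> 1pm, Triage -> 2pm, One-on-one -> 2pm, Standup -> 2pm, VendorCall -> 1pm.

6 slots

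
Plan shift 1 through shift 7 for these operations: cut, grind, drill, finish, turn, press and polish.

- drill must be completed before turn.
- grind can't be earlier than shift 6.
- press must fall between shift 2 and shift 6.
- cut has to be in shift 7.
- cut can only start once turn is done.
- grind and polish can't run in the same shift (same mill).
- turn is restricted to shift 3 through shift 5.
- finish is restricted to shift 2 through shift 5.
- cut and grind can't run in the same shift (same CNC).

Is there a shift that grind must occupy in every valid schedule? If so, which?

grind's window is shift 6–shift 7.
cut is fixed at shift 7, and grind can't share a shift with cut.
So grind must be shift 6.

shift 6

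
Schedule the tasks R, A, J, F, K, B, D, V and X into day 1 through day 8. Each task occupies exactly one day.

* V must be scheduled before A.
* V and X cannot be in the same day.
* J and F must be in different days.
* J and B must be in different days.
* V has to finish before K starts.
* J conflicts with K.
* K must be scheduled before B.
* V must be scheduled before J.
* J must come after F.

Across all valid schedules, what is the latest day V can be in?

Downstream work caps V at day 6.
V at day 5 is achievable: F=day 1; R=day 1; K=day 7; A=day 6; V=day 5; B=day 8; X=day 1; J=day 6; D=day 1.
Nothing later works — the conflict constraints rule out every day after day 5.

day 5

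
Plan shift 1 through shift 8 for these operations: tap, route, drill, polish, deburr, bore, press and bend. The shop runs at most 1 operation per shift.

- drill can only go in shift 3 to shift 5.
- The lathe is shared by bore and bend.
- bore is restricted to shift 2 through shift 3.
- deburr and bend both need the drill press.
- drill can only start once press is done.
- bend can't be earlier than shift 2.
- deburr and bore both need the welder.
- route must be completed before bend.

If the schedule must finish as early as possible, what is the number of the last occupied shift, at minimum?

The precedence chain requires at least 2 distinct shifts.
With at most 1 per shift and 8 operations, at least 8 shifts are needed.
drill can't be placed before shift 3, so the schedule must run through at least shift 3.
8 works (last occupied shift: shift 8): for example route=shift 4; tap=shift 6; drill=shift 3; bore=shift 2; press=shift 1; bend=shift 5; polish=shift 7; deburr=shift 8.

shift 8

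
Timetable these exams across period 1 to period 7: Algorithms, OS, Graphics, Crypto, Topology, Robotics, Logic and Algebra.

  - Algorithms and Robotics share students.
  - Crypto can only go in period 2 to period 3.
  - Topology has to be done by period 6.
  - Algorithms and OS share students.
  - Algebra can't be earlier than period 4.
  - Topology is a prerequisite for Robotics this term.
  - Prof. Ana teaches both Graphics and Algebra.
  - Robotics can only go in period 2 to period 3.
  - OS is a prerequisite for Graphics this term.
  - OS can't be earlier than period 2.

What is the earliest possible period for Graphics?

Precedence pushes Graphics to at least period 3.
Graphics at period 3 is achievable: Crypto in period 2, Graphics in period 3, Robotics in period 2, OS in period 2, Algorithms in period 1, Algebra in period 4, Topology in period 1, Logic in period 1.

period 3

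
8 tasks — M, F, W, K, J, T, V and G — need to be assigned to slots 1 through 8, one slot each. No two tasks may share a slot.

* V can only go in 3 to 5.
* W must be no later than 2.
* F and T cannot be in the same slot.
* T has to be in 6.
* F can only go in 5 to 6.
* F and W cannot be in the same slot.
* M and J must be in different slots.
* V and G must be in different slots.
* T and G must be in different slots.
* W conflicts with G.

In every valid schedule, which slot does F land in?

5

F's window is 5–6.
T is fixed at 6, and F can't share a slot with T.
So F must be 5.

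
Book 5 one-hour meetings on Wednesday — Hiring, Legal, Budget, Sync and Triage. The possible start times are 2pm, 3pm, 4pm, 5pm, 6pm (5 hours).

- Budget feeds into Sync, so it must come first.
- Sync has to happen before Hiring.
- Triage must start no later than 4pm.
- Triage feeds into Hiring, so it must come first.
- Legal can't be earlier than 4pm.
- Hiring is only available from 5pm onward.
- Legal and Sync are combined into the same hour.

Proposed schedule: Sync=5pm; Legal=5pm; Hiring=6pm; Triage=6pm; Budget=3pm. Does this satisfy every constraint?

Triage must start no later than 4pm — violated.
Budget feeds into Sync, so it must come first — holds.
Legal and Sync are combined into the same hour — holds.
Legal can't be earlier than 4pm — holds.
Hiring is only available from 5pm onward — holds.
Triage feeds into Hiring, so it must come first — violated.
Sync has to happen before Hiring — holds.

No. Triage must start no later than 4pm is not satisfied.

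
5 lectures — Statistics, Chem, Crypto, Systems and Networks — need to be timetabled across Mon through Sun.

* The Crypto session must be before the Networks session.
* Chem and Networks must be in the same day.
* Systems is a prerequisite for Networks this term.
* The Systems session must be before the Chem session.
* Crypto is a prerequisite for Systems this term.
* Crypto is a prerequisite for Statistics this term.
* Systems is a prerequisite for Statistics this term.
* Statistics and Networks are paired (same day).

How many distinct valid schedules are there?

35

Splitting on Statistics: it can be Wed (1), Thu (3), Fri (6), Sat (10), Sun (15). Listing each branch's schedules as (Chem, Crypto, Systems, Networks):
Statistics=Wed: (Wed,Mon,Tue,Wed) — 1.
Statistics=Thu: (Thu,Mon,Tue,Thu) (Thu,Mon,Wed,Thu) (Thu,Tue,Wed,Thu) — 3.
Statistics=Fri: (Fri,Mon,Tue,Fri) (Fri,Mon,Wed,Fri) (Fri,Mon,Thu,Fri) (Fri,Tue,Wed,Fri) (Fri,Tue,Thu,Fri) (Fri,Wed,Thu,Fri) — 6.
Statistics=Sat: (Sat,Mon,Tue,Sat) (Sat,Mon,Wed,Sat) (Sat,Mon,Thu,Sat) (Sat,Mon,Fri,Sat) (Sat,Tue,Wed,Sat) (Sat,Tue,Thu,Sat) (Sat,Tue,Fri,Sat) (Sat,Wed,Thu,Sat) (Sat,Wed,Fri,Sat) (Sat,Thu,Fri,Sat) — 10.
Statistics=Sun: (Sun,Mon,Tue,Sun) (Sun,Mon,Wed,Sun) (Sun,Mon,Thu,Sun) (Sun,Mon,Fri,Sun) (Sun,Mon,Sat,Sun) (Sun,Tue,Wed,Sun) (Sun,Tue,Thu,Sun) (Sun,Tue,Fri,Sun) (Sun,Tue,Sat,Sun) (Sun,Wed,Thu,Sun) (Sun,Wed,Fri,Sun) (Sun,Wed,Sat,Sun) (Sun,Thu,Fri,Sun) (Sun,Thu,Sat,Sun) (Sun,Fri,Sat,Sun) — 15.
Summing: 1 + 3 + 6 + 10 + 15 = 35.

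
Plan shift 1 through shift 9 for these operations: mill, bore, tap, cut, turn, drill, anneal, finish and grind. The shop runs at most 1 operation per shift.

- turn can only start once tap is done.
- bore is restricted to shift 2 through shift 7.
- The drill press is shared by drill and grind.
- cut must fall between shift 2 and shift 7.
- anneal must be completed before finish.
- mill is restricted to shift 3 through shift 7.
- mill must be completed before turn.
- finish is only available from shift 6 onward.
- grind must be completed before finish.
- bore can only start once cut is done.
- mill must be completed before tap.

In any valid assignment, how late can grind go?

Downstream work caps grind at shift 8.
grind at shift 8 is achievable: cut -> shift 2, turn -> shift 6, mill -> shift 3, anneal -> shift 1, bore -> shift 4, tap -> shift 5, grind -> shift 8, drill -> shift 7, finish -> shift 9.

shift 8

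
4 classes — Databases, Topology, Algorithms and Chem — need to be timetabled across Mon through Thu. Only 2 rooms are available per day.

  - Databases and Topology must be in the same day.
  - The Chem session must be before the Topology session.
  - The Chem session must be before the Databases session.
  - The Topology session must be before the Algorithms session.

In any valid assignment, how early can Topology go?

Tue

Precedence pushes Topology to at least Tue; downstream work caps Topology at Wed.
Topology at Tue is achievable: Topology=Tue; Databases=Tue; Chem=Mon; Algorithms=Wed.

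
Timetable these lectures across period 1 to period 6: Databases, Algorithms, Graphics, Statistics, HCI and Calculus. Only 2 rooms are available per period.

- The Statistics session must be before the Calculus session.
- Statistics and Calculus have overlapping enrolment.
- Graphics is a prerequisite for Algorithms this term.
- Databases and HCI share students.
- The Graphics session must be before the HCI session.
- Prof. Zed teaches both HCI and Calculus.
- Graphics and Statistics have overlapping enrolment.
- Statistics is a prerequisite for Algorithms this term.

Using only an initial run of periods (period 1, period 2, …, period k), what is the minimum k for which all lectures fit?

The precedence chain requires at least 2 distinct periods.
With at most 2 per period and 6 lectures, at least 3 periods are needed.
3 works (last occupied period: period 3): for example Statistics -> period 2; Algorithms -> period 3; Calculus -> period 3; Graphics -> period 1; HCI -> period 2; Databases -> period 1.

3 periods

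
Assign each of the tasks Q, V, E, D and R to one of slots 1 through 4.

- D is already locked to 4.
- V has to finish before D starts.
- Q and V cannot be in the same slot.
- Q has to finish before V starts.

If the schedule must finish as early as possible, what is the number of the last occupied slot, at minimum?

The precedence chain requires at least 3 distinct slots.
D can't be placed before 4, so the schedule must run through at least slot 4.
4 works (last occupied slot: 4): for example E -> 1; V -> 2; D -> 4; Q -> 1; R -> 1.

4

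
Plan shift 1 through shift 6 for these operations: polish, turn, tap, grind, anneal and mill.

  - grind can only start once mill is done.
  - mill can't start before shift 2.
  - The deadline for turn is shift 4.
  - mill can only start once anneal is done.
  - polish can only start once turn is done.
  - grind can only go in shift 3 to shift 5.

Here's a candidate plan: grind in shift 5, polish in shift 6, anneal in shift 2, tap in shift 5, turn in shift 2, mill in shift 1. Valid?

The deadline for turn is shift 4 — holds.
grind can only go in shift 3 to shift 5 — holds.
mill can only start once anneal is done — violated.
mill can't start before shift 2 — violated.
grind can only start once mill is done — holds.
polish can only start once turn is done — holds.

Invalid. mill can only start once anneal is done.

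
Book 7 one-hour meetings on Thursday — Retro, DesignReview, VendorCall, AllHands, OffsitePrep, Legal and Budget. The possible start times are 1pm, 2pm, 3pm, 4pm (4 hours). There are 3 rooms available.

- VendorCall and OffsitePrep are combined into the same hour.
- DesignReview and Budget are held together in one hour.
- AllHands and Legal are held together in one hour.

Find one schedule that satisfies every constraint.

VendorCall in 2pm, Retro in 1pm, OffsitePrep in 2pm, AllHands in 3pm, DesignReview in 1pm, Legal in 3pm, Budget in 1pm

Checking: VendorCall = OffsitePrep = 2pm; DesignReview = Budget = 1pm; AllHands = Legal = 3pm; max 3 per hour (cap 3).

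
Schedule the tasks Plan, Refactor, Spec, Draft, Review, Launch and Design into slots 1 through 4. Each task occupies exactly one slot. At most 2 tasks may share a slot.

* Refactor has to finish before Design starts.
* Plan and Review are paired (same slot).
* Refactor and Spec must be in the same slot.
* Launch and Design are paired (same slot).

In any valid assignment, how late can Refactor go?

3

Downstream work caps Refactor at 3.
Refactor at 3 is achievable: Design=4, Launch=4, Plan=1, Refactor=3, Spec=3, Draft=2, Review=1.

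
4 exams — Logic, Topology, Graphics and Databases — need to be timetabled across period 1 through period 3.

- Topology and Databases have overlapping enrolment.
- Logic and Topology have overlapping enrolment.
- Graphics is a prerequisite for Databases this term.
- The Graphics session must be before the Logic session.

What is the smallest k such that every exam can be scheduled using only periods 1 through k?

2 periods

The precedence chain requires at least 2 distinct periods.
2 works (last occupied period: period 2): for example Databases -> period 2, Topology -> period 1, Graphics -> period 1, Logic -> period 2.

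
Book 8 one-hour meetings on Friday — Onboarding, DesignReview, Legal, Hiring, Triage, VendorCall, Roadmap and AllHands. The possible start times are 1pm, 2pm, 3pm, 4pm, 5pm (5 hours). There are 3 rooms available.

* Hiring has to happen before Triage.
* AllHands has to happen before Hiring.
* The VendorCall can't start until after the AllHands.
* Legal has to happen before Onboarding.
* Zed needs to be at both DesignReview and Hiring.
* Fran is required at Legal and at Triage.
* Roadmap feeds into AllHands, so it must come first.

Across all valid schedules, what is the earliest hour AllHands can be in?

2pm

Precedence pushes AllHands to at least 2pm; downstream work caps AllHands at 3pm.
AllHands at 2pm is achievable: Onboarding -> 2pm; Legal -> 1pm; Roadmap -> 1pm; Hiring -> 3pm; AllHands -> 2pm; DesignReview -> 1pm; Triage -> 4pm; VendorCall -> 3pm.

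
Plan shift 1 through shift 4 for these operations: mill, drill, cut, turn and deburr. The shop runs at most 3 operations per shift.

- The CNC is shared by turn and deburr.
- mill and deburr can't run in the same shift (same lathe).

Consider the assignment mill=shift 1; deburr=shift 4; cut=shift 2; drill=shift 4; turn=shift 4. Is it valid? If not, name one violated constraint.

The CNC is shared by turn and deburr — violated.
The shop runs at most 3 operations per shift — holds.
mill and deburr can't run in the same shift (same lathe) — holds.

No — it violates: The CNC is shared by turn and deburr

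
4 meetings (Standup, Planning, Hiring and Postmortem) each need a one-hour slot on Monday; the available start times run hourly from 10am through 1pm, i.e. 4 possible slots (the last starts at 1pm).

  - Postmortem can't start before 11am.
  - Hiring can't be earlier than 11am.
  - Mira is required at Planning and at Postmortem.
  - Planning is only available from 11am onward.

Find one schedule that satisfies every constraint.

Postmortem=12pm, Hiring=11am, Standup=10am, Planning=11am

Checking: Planning(11am) != Postmortem(12pm); Postmortem=12pm in [11am,1pm]; Hiring=11am in [11am,1pm]; Planning=11am in [11am,1pm].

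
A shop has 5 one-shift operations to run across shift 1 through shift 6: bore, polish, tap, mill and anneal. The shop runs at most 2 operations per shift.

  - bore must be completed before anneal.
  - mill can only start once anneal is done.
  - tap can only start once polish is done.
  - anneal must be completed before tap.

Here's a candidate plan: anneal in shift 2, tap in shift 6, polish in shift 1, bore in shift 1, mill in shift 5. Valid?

Valid

mill can only start once anneal is done — holds.
bore must be completed before anneal — holds.
tap can only start once polish is done — holds.
anneal must be completed before tap — holds.
The shop runs at most 2 operations per shift — holds.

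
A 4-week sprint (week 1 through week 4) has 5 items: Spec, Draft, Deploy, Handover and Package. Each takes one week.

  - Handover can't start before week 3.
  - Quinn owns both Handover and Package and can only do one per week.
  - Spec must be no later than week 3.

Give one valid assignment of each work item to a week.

Handover -> week 3; Deploy -> week 1; Draft -> week 1; Spec -> week 1; Package -> week 1

Checking: Handover(week 3) != Package(week 1); Spec=week 1 in [week 1,week 3]; Handover=week 3 in [week 3,week 4].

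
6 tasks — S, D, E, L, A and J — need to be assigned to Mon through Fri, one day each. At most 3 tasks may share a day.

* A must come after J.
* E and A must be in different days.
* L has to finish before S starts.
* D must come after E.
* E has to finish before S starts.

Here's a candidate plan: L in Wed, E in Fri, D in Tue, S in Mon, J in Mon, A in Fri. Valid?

A must come after J — holds.
E and A must be in different days — violated.
L has to finish before S starts — violated.
D must come after E — violated.
E has to finish before S starts — violated.
At most 3 tasks may share a day — holds.

No. E has to finish before S starts is not satisfied.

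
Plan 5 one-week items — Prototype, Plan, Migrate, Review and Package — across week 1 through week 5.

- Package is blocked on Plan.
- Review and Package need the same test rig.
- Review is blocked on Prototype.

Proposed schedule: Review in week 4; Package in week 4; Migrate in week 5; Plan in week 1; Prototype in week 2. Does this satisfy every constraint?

Review is blocked on Prototype — holds.
Review and Package need the same test rig — violated.
Package is blocked on Plan — holds.

Invalid. Review and Package need the same test rig.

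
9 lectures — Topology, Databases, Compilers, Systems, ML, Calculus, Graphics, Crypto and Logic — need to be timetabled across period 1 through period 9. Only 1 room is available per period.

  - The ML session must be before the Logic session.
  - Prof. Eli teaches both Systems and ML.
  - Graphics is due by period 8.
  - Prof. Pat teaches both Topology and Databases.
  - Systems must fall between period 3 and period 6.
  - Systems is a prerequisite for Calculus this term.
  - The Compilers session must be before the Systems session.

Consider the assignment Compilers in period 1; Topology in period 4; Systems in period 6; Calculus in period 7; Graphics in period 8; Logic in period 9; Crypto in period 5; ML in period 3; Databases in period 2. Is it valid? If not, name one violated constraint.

The Compilers session must be before the Systems session — holds.
Only 1 room is available per period — holds.
Prof. Eli teaches both Systems and ML — holds.
Graphics is due by period 8 — holds.
Systems is a prerequisite for Calculus this term — holds.
The ML session must be before the Logic session — holds.
Systems must fall between period 3 and period 6 — holds.
Prof. Pat teaches both Topology and Databases — holds.

Yes, all constraints hold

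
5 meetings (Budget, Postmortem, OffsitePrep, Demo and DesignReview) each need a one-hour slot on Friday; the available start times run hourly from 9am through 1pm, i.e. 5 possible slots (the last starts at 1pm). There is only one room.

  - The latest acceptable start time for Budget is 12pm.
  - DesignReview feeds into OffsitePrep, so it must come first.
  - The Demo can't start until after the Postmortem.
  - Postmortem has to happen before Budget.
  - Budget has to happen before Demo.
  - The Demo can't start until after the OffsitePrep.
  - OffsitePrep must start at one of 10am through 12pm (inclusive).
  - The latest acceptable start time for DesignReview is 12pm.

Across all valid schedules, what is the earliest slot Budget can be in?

Precedence pushes Budget to at least 10am; Budget's own window allows nothing later than 12pm.
Budget at 10am is achievable: Demo in 1pm, OffsitePrep in 12pm, Budget in 10am, Postmortem in 9am, DesignReview in 11am.

10am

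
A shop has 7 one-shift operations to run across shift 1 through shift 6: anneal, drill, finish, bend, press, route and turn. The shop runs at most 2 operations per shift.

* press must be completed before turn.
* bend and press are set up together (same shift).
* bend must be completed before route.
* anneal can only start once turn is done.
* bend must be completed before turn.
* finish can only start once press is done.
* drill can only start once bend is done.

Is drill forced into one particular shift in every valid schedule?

No

drill can be shift 2 (e.g. route -> shift 4; drill -> shift 2; anneal -> shift 3; turn -> shift 2; finish -> shift 3; press -> shift 1; bend -> shift 1) or shift 3 (e.g. press=shift 1; bend=shift 1; route=shift 4; anneal=shift 3; drill=shift 3; turn=shift 2; finish=shift 2).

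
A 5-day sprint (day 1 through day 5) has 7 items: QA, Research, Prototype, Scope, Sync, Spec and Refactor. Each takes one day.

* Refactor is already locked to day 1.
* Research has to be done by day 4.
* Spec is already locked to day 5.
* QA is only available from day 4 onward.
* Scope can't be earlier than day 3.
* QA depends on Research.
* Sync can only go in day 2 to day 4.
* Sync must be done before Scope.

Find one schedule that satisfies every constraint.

Refactor in day 1, Spec in day 5, Prototype in day 1, Scope in day 3, QA in day 4, Research in day 1, Sync in day 2

Checking: Research(day 1) before QA(day 4); Sync(day 2) before Scope(day 3); Spec=day 5 in [day 5,day 5]; Refactor=day 1 in [day 1,day 1]; Research=day 1 in [day 1,day 4]; QA=day 4 in [day 4,day 5]; Sync=day 2 in [day 2,day 4]; Scope=day 3 in [day 3,day 5].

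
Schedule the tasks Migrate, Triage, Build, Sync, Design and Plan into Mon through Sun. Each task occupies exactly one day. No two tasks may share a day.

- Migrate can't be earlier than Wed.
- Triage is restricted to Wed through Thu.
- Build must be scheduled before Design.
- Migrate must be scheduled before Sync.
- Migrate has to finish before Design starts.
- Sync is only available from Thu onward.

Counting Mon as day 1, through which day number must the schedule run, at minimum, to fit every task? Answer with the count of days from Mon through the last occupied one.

6

The precedence chain requires at least 2 distinct days.
With at most 1 per day and 6 tasks, at least 6 days are needed.
Sync can't be placed before Thu — that is day 4 counting from Mon — so the schedule must run through at least 4 days.
6 works (last occupied day: Sat): for example Build in Mon, Migrate in Thu, Sync in Fri, Design in Sat, Plan in Tue, Triage in Wed.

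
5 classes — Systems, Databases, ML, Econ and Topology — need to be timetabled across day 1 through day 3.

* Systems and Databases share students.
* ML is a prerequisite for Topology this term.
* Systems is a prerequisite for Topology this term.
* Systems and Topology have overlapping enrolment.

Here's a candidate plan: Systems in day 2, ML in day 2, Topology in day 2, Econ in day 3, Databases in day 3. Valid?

Invalid. Systems and Topology have overlapping enrolment.

Systems and Topology have overlapping enrolment — violated.
Systems and Databases share students — holds.
ML is a prerequisite for Topology this term — violated.
Systems is a prerequisite for Topology this term — violated.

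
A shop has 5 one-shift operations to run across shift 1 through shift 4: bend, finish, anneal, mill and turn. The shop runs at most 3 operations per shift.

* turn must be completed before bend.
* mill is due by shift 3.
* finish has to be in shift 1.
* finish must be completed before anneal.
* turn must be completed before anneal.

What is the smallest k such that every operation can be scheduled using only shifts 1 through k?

2 shifts

The precedence chain requires at least 2 distinct shifts.
With at most 3 per shift and 5 operations, at least 2 shifts are needed.
2 works (last occupied shift: shift 2): for example bend=shift 2; anneal=shift 2; mill=shift 1; finish=shift 1; turn=shift 1.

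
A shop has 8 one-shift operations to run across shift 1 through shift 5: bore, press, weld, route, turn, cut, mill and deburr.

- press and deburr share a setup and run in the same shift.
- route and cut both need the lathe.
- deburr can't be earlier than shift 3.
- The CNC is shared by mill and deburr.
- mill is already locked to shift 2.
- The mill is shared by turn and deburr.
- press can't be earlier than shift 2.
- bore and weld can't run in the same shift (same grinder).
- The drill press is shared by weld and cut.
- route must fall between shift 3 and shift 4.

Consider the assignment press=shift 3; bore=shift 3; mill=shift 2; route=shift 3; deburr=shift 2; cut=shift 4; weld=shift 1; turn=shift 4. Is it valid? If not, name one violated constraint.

No. deburr can't be earlier than shift 3 is not satisfied.

The CNC is shared by mill and deburr — violated.
mill is already locked to shift 2 — holds.
route and cut both need the lathe — holds.
bore and weld can't run in the same shift (same grinder) — holds.
press and deburr share a setup and run in the same shift — violated.
route must fall between shift 3 and shift 4 — holds.
press can't be earlier than shift 2 — holds.
The drill press is shared by weld and cut — holds.
deburr can't be earlier than shift 3 — violated.
The mill is shared by turn and deburr — holds.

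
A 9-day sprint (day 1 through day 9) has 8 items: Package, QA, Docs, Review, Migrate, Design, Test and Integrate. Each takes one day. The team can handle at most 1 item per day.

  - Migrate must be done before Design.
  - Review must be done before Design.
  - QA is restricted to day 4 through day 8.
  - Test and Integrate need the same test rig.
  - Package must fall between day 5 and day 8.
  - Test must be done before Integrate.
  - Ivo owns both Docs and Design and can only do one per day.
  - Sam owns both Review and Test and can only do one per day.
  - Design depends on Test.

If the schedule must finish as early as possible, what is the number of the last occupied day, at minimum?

The precedence chain requires at least 2 distinct days.
With at most 1 per day and 8 tasks, at least 8 days are needed.
Package can't be placed before day 5, so the schedule must run through at least day 5.
8 works (last occupied day: day 8): for example Docs -> day 8; Package -> day 5; Test -> day 1; Review -> day 2; QA -> day 4; Migrate -> day 3; Integrate -> day 7; Design -> day 6.

day 8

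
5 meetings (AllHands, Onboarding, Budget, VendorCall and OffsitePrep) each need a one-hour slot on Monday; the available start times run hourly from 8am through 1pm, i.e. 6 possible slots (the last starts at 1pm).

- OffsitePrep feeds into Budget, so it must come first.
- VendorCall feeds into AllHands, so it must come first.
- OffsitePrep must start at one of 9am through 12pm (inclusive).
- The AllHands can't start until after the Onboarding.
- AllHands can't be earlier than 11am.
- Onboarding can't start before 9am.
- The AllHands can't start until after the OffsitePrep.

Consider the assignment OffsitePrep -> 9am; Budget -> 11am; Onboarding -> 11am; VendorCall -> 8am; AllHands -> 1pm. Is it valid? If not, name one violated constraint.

OffsitePrep must start at one of 9am through 12pm (inclusive) — holds.
Onboarding can't start before 9am — holds.
VendorCall feeds into AllHands, so it must come first — holds.
OffsitePrep feeds into Budget, so it must come first — holds.
AllHands can't be earlier than 11am — holds.
The AllHands can't start until after the Onboarding — holds.
The AllHands can't start until after the OffsitePrep — holds.

Yes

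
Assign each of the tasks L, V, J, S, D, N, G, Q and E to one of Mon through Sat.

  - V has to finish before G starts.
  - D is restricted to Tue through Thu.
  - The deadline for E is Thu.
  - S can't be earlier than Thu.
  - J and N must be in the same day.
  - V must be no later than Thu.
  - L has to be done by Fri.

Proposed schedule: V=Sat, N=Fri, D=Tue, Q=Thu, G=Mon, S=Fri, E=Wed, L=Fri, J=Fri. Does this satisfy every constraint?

S can't be earlier than Thu — holds.
D is restricted to Tue through Thu — holds.
V must be no later than Thu — violated.
The deadline for E is Thu — holds.
V has to finish before G starts — violated.
J and N must be in the same day — holds.
L has to be done by Fri — holds.

No — it violates: V has to finish before G starts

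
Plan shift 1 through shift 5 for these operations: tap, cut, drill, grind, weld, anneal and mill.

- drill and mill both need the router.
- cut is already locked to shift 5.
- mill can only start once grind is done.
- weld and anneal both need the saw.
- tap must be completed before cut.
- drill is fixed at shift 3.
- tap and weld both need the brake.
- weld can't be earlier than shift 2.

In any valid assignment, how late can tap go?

Downstream work caps tap at shift 4.
tap at shift 4 is achievable: mill=shift 2; weld=shift 2; tap=shift 4; grind=shift 1; anneal=shift 1; drill=shift 3; cut=shift 5.

shift 4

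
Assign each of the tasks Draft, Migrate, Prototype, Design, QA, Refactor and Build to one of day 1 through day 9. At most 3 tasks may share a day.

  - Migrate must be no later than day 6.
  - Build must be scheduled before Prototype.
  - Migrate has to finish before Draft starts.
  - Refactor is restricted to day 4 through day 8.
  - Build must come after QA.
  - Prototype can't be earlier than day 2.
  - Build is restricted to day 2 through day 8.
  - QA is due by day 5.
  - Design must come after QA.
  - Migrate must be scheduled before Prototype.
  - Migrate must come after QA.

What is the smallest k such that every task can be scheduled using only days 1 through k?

The precedence chain requires at least 3 distinct days.
With at most 3 per day and 7 tasks, at least 3 days are needed.
Refactor can't be placed before day 4, so the schedule must run through at least day 4.
4 works (last occupied day: day 4): for example Build in day 2; Draft in day 3; Migrate in day 2; Design in day 2; Refactor in day 4; Prototype in day 3; QA in day 1.

4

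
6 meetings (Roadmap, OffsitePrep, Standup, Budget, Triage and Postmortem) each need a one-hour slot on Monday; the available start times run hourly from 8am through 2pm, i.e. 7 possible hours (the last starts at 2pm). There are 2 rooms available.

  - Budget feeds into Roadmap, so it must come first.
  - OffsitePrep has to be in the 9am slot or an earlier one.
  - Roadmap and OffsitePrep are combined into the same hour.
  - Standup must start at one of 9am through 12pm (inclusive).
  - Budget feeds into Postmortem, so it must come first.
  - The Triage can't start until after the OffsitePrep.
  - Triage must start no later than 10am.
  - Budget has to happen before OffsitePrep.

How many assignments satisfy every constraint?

14

Splitting on Standup: it can be 10am (4), 11am (5), 12pm (5). Listing each branch's schedules as (Roadmap, OffsitePrep, Budget, Triage, Postmortem):
Standup=10am: (9am,9am,8am,10am,11am) (9am,9am,8am,10am,12pm) (9am,9am,8am,10am,1pm) (9am,9am,8am,10am,2pm) — 4.
Standup=11am: (9am,9am,8am,10am,10am) (9am,9am,8am,10am,11am) (9am,9am,8am,10am,12pm) (9am,9am,8am,10am,1pm) (9am,9am,8am,10am,2pm) — 5.
Standup=12pm: (9am,9am,8am,10am,10am) (9am,9am,8am,10am,11am) (9am,9am,8am,10am,12pm) (9am,9am,8am,10am,1pm) (9am,9am,8am,10am,2pm) — 5.
Summing: 4 + 5 + 5 = 14.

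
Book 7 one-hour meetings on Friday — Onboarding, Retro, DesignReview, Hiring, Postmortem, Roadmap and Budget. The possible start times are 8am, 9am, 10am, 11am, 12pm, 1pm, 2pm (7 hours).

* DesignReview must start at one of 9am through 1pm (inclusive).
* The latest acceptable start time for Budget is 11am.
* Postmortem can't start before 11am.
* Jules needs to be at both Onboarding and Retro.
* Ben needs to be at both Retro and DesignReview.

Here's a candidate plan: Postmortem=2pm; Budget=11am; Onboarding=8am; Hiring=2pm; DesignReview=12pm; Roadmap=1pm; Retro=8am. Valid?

Jules needs to be at both Onboarding and Retro — violated.
The latest acceptable start time for Budget is 11am — holds.
Ben needs to be at both Retro and DesignReview — holds.
DesignReview must start at one of 9am through 1pm (inclusive) — holds.
Postmortem can't start before 11am — holds.

No — it violates: Jules needs to be at both Onboarding and Retro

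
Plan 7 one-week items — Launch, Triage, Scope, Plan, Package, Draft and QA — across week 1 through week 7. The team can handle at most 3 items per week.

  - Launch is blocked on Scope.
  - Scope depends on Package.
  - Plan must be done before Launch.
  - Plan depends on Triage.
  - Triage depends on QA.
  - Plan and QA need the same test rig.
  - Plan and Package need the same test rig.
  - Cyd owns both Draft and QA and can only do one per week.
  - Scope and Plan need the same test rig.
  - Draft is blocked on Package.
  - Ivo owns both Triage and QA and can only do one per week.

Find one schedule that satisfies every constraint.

Plan -> week 3, Triage -> week 2, Draft -> week 2, QA -> week 1, Launch -> week 4, Scope -> week 2, Package -> week 1

Checking: Package(week 1) before Draft(week 2); Package(week 1) before Scope(week 2); QA(week 1) before Triage(week 2); Scope(week 2) before Launch(week 4); Triage(week 2) before Plan(week 3); Plan(week 3) before Launch(week 4); Draft(week 2) != QA(week 1); Triage(week 2) != QA(week 1); Scope(week 2) != Plan(week 3); Plan(week 3) != QA(week 1); Plan(week 3) != Package(week 1); max 3 per week (cap 3).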